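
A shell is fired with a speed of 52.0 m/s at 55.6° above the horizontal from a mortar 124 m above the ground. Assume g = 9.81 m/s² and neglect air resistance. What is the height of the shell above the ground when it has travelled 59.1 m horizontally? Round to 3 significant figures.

190 m

v_x = 52.0 cos 55.6° = 29.38 m/s, v_y0 = 52.0 sin 55.6° = 42.91 m/s.
Time to reach x = 59.1 m: t = x / v_x = 59.1 / 29.38 = 2.012 s.
y = 124 + v_y0 t − ½ g t² = 124 + 42.91×2.012 − 4.905×2.012² = 190 m.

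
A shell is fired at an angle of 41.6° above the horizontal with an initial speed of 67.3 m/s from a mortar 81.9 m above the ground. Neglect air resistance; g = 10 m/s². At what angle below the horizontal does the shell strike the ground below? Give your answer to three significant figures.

v_x = 67.3 cos 41.6° = 50.33 m/s.
At impact |v_y| = √(v_y0² + 2 g h) = √(44.68² + 2×10×81.9) = 60.29 m/s.
Angle below horizontal = arctan(|v_y| / v_x) = arctan(60.29 / 50.33) = 50.1°.

50.1°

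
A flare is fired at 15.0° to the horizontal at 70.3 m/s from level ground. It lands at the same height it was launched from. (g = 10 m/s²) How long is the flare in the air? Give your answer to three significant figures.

Vertical component: v_y = 70.3 sin 15.0° = 18.19 m/s.
For a projectile landing at launch height, time of flight is t = 2 v_y / g = 2 × 18.19 / 10 = 3.64 s.

3.64 s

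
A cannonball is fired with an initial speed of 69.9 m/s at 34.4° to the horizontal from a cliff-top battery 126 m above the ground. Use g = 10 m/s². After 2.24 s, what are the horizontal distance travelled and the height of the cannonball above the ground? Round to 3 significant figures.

v_x = 69.9 cos 34.4° = 57.68 m/s; v_y0 = 69.9 sin 34.4° = 39.49 m/s.
x = v_x t = 57.68 × 2.24 = 129 m.
y = 126 + v_y0 t − ½ g t² = 189 m.

x = 129 m, y = 189 m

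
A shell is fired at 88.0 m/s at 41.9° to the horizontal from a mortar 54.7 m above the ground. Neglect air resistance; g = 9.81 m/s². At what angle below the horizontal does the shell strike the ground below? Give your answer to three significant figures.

45.8°

v_x = 88.0 cos 41.9° = 65.50 m/s.
At impact |v_y| = √(v_y0² + 2 g h) = √(58.77² + 2×9.81×54.7) = 67.28 m/s.
Angle below horizontal = arctan(|v_y| / v_x) = arctan(67.28 / 65.50) = 45.8°.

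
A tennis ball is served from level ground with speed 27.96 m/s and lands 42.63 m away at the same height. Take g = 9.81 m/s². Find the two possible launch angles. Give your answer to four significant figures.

Level-ground range: R = v₀² sin(2θ)/g ⇒ sin 2θ = R g / v₀² = 42.63×9.81/27.96² = 0.5349.
2θ = arcsin(0.5349) = 32.337° or 180° − 32.337° = 147.663°.
So θ = 16.17° or θ = 73.83°.

16.17° and 73.83°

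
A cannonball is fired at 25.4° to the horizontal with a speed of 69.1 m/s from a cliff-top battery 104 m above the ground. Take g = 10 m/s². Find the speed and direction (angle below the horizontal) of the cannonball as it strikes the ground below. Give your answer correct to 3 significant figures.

82.8 m/s at 41.1° below the horizontal

v_x = 69.1 cos 25.4° = 62.42 m/s (constant).
|v_y| at impact = √((29.64)² + 2×10×104) = 54.39 m/s.
Speed = √(62.42² + 54.39²) = 82.8 m/s; angle = arctan(54.39/62.42) = 41.1° below horizontal.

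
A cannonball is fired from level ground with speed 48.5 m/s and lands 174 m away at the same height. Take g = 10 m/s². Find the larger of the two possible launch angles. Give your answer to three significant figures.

66.1°

Level-ground range: R = v₀² sin(2θ)/g ⇒ sin 2θ = R g / v₀² = 174×10/48.5² = 0.7397.
2θ = arcsin(0.7397) = 47.71° or 180° − 47.71° = 132.29°.
So θ = 23.9° or θ = 66.1°.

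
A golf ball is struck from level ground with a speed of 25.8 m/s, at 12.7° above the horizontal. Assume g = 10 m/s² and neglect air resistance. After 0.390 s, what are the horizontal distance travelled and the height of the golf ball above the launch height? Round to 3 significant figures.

v_x = 25.8 cos 12.7° = 25.17 m/s; v_y0 = 25.8 sin 12.7° = 5.672 m/s.
x = v_x t = 25.17 × 0.390 = 9.82 m.
y = v_y0 t − ½ g t² = 5.672×0.390 − 5.000×0.390² = 1.45 m.

x = 9.82 m, y = 1.45 m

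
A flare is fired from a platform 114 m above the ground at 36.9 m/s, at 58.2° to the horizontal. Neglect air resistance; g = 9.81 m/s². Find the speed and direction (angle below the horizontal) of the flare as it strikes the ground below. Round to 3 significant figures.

60.0 m/s at 71.1° below the horizontal

v_x = 36.9 cos 58.2° = 19.44 m/s (constant).
|v_y| at impact = √((31.36)² + 2×9.81×114) = 56.75 m/s.
Speed = √(19.44² + 56.75²) = 60.0 m/s; angle = arctan(56.75/19.44) = 71.1° below horizontal.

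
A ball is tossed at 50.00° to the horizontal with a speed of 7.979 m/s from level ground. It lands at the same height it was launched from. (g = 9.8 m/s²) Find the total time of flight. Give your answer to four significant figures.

Vertical component: v_y = 7.979 sin 50.00° = 6.1123 m/s.
For a projectile landing at launch height, time of flight is t = 2 v_y / g = 2 × 6.1123 / 9.8 = 1.247 s.

1.247 s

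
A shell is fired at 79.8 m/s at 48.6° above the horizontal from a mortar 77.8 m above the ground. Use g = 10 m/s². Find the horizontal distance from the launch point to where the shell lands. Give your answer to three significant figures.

Components: v_x = 79.8 cos 48.6° = 52.77 m/s, v_y = 79.8 sin 48.6° = 59.86 m/s.
Vertical: 0 = 77.8 + 59.86 t − ½(10) t² ⇒ 5.000 t² − 59.86 t − 77.8 = 0.
t = [59.86 + √(3583 + 1556)] / 10.00 = 13.15 s.
Horizontal: R = v_x · t = 52.77 × 13.15 = 694 m.

694 m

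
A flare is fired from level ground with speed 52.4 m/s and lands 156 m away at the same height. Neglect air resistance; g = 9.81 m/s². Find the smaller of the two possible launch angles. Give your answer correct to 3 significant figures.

Level-ground range: R = v₀² sin(2θ)/g ⇒ sin 2θ = R g / v₀² = 156×9.81/52.4² = 0.5574.
2θ = arcsin(0.5574) = 33.88° or 180° − 33.88° = 146.12°.
So θ = 16.9° or θ = 73.1°.

16.9°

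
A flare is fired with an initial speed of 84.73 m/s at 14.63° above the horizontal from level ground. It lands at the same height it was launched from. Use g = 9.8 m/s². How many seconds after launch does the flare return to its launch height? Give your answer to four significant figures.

Vertical component: v_y = 84.73 sin 14.63° = 21.401 m/s.
For a projectile landing at launch height, time of flight is t = 2 v_y / g = 2 × 21.401 / 9.8 = 4.368 s.

4.368 s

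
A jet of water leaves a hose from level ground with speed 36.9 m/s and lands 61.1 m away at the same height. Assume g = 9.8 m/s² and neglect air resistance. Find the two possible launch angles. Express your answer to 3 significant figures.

Level-ground range: R = v₀² sin(2θ)/g ⇒ sin 2θ = R g / v₀² = 61.1×9.8/36.9² = 0.4398.
2θ = arcsin(0.4398) = 26.09° or 180° − 26.09° = 153.91°.
So θ = 13.0° or θ = 77.0°.

13.0° and 77.0°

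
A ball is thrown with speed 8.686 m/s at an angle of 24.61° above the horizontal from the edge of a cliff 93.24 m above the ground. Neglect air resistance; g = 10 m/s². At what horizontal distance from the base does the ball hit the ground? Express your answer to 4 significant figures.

Components: v_x = 8.686 cos 24.61° = 7.8970 m/s, v_y = 8.686 sin 24.61° = 3.6172 m/s.
Vertical: 0 = 93.24 + 3.6172 t − ½(10) t² ⇒ 5.000 t² − 3.6172 t − 93.24 = 0.
t = [3.6172 + √(13.084 + 1864.8)] / 10.00 = 4.6952 s.
Horizontal: R = v_x · t = 7.8970 × 4.6952 = 37.08 m.

37.08 m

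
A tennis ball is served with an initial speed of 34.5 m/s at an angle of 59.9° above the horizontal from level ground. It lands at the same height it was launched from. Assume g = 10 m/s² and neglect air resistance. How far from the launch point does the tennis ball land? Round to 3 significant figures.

For level ground, R = v₀² sin(2θ) / g.
sin(2 × 59.9°) = sin 119.8° = 0.8678.
R = (34.5)² × 0.8678 / 10 = 103 m.

103 m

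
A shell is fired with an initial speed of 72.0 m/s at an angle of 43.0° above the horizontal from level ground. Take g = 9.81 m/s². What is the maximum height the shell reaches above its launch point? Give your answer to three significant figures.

Vertical component of launch velocity: v_y = 72.0 sin 43.0° = 49.10 m/s.
At the highest point the vertical velocity is zero, so v_y² = 2 g h_max.
h_max = (49.10)² / (2 × 9.81) = 2411 / 19.62 = 123 m.

123 m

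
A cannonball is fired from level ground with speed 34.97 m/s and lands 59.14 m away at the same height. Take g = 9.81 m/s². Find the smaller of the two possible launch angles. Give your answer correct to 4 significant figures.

Level-ground range: R = v₀² sin(2θ)/g ⇒ sin 2θ = R g / v₀² = 59.14×9.81/34.97² = 0.4744.
2θ = arcsin(0.4744) = 28.320° or 180° − 28.320° = 151.680°.
So θ = 14.16° or θ = 75.84°.

14.16°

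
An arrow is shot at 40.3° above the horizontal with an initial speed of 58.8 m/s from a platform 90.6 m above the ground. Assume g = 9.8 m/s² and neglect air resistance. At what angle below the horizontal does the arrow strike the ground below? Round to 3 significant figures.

v_x = 58.8 cos 40.3° = 44.84 m/s.
At impact |v_y| = √(v_y0² + 2 g h) = √(38.03² + 2×9.8×90.6) = 56.76 m/s.
Angle below horizontal = arctan(|v_y| / v_x) = arctan(56.76 / 44.84) = 51.7°.

51.7°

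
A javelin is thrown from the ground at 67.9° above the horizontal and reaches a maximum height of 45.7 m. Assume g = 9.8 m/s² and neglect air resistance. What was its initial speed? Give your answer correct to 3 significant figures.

At maximum height v_y = 0, so (v₀ sin θ)² = 2 g H.
v₀ sin 67.9° = √(2 × 9.8 × 45.7) = 29.93 m/s.
v₀ = 29.93 / sin 67.9° = 29.93 / 0.9265 = 32.3 m/s.

32.3 m/s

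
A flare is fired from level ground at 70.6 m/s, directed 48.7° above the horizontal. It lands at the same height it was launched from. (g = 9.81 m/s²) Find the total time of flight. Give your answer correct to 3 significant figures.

Vertical component: v_y = 70.6 sin 48.7° = 53.04 m/s.
For a projectile landing at launch height, time of flight is t = 2 v_y / g = 2 × 53.04 / 9.81 = 10.8 s.

10.8 s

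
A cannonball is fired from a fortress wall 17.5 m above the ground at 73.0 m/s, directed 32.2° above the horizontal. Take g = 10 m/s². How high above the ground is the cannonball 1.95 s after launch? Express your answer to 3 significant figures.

v_y0 = 73.0 sin 32.2° = 38.90 m/s.
y(t) = 17.5 + v_y0 t − ½ g t² = 17.5 + 38.90×1.95 − ½×10×1.95² = 74.3 m.

74.3 m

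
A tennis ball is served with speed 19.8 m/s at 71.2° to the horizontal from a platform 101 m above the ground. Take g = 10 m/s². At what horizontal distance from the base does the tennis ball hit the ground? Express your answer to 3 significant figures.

43.0 m

Components: v_x = 19.8 cos 71.2° = 6.381 m/s, v_y = 19.8 sin 71.2° = 18.74 m/s.
Vertical: 0 = 101 + 18.74 t − ½(10) t² ⇒ 5.000 t² − 18.74 t − 101 = 0.
t = [18.74 + √(351.2 + 2020)] / 10.00 = 6.743 s.
Horizontal: R = v_x · t = 6.381 × 6.743 = 43.0 m.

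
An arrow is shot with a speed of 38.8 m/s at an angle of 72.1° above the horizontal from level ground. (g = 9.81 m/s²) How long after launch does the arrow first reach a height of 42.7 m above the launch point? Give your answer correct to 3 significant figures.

1.43 s

v_y0 = 38.8 sin 72.1° = 36.92 m/s.
Set y = v_y0 t − ½ g t² = 42.7: 4.905 t² − 36.92 t + 42.7 = 0.
t = [36.92 ± √(1363 − 837.8)] / 9.81 = (36.92 ± 22.92) / 9.81, giving t = 1.43 s or t = 6.10 s.
The arrow is on the way up at the first time, so t = 1.43 s.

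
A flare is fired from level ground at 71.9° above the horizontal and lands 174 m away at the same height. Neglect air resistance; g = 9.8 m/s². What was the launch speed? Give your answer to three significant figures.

53.7 m/s

On level ground, R = v₀² sin(2θ) / g, so v₀ = √(R g / sin 2θ).
sin(2 × 71.9°) = 0.5906.
v₀ = √(174 × 9.8 / 0.5906) = √2887 = 53.7 m/s.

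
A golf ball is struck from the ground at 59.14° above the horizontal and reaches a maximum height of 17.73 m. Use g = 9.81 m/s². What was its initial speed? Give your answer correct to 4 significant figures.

21.73 m/s

At maximum height v_y = 0, so (v₀ sin θ)² = 2 g H.
v₀ sin 59.14° = √(2 × 9.81 × 17.73) = 18.651 m/s.
v₀ = 18.651 / sin 59.14° = 18.651 / 0.8584 = 21.73 m/s.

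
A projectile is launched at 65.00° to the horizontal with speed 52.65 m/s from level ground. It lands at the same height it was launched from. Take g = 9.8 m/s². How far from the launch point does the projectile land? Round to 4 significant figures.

For level ground, R = v₀² sin(2θ) / g.
sin(2 × 65.00°) = sin 130.00° = 0.7660.
R = (52.65)² × 0.7660 / 9.8 = 216.7 m.

216.7 m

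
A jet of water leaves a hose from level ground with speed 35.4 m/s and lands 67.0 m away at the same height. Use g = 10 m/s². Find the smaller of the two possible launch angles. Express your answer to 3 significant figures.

Level-ground range: R = v₀² sin(2θ)/g ⇒ sin 2θ = R g / v₀² = 67.0×10/35.4² = 0.5346.
2θ = arcsin(0.5346) = 32.32° or 180° − 32.32° = 147.68°.
So θ = 16.2° or θ = 73.8°.

16.2°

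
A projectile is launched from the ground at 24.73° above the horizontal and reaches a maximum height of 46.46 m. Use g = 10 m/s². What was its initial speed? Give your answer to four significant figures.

72.87 m/s

At maximum height v_y = 0, so (v₀ sin θ)² = 2 g H.
v₀ sin 24.73° = √(2 × 10 × 46.46) = 30.483 m/s.
v₀ = 30.483 / sin 24.73° = 30.483 / 0.4183 = 72.87 m/s.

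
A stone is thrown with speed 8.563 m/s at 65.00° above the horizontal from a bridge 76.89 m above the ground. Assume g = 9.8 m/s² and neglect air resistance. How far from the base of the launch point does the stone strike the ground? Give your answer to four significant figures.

Components: v_x = 8.563 cos 65.00° = 3.6189 m/s, v_y = 8.563 sin 65.00° = 7.7607 m/s.
Vertical: 0 = 76.89 + 7.7607 t − ½(9.8) t² ⇒ 4.900 t² − 7.7607 t − 76.89 = 0.
t = [7.7607 + √(60.228 + 1507.0)] / 9.800 = 4.8315 s.
Horizontal: R = v_x · t = 3.6189 × 4.8315 = 17.48 m.

17.48 m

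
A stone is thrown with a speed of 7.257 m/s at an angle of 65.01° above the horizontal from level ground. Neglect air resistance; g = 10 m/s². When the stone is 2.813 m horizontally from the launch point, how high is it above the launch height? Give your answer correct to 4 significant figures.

v_x = 7.257 cos 65.01° = 3.0658 m/s, v_y0 = 7.257 sin 65.01° = 6.5776 m/s.
Time to reach x = 2.813 m: t = x / v_x = 2.813 / 3.0658 = 0.91754 s.
y = v_y0 t − ½ g t² = 6.5776×0.91754 − 5.000×0.91754² = 1.826 m.

1.826 m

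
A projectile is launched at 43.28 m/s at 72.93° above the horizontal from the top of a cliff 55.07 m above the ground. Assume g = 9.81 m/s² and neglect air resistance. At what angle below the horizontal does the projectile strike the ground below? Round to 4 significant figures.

76.48°

v_x = 43.28 cos 72.93° = 12.704 m/s.
At impact |v_y| = √(v_y0² + 2 g h) = √(41.373² + 2×9.81×55.07) = 52.841 m/s.
Angle below horizontal = arctan(|v_y| / v_x) = arctan(52.841 / 12.704) = 76.48°.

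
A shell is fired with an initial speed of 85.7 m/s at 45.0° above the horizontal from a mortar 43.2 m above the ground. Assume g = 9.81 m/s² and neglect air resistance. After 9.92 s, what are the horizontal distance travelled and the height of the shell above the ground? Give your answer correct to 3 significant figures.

x = 601 m, y = 162 m

v_x = 85.7 cos 45.0° = 60.60 m/s; v_y0 = 85.7 sin 45.0° = 60.60 m/s.
x = v_x t = 60.60 × 9.92 = 601 m.
y = 43.2 + v_y0 t − ½ g t² = 162 m.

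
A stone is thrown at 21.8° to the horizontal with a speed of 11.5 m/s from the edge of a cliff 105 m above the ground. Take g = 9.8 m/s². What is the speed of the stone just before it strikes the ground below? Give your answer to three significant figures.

46.8 m/s

v_x = 11.5 cos 21.8° = 10.68 m/s is unchanged throughout.
For the vertical component, v_y² = v_y0² + 2 g h = (4.271)² + 2×9.8×105 = 2076, so |v_y| = 45.56 m/s.
Impact speed = √(v_x² + v_y²) = √(114.1 + 2076) = 46.8 m/s.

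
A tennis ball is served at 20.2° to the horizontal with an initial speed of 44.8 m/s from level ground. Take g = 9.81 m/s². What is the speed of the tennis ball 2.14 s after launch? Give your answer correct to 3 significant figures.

42.4 m/s

v_x = 44.8 cos 20.2° = 42.04 m/s (constant).
v_y(t) = 44.8 sin 20.2° − g t = 15.47 − 9.81 × 2.14 = -5.523 m/s.
Speed = √(v_x² + v_y²) = √(1767 + 30.50) = 42.4 m/s.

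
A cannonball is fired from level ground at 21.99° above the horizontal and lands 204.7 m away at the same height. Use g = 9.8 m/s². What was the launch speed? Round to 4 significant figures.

On level ground, R = v₀² sin(2θ) / g, so v₀ = √(R g / sin 2θ).
sin(2 × 21.99°) = 0.6944.
v₀ = √(204.7 × 9.8 / 0.6944) = √2888.9 = 53.75 m/s.

53.75 m/s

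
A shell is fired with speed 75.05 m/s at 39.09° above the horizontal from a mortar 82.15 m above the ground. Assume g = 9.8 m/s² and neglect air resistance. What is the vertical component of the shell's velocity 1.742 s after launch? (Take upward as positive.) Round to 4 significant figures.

30.25 m/s

Initial vertical component: v_y0 = 75.05 sin 39.09° = 47.322 m/s.
v_y(t) = v_y0 − g t = 47.322 − 9.8 × 1.742 = 30.25 m/s.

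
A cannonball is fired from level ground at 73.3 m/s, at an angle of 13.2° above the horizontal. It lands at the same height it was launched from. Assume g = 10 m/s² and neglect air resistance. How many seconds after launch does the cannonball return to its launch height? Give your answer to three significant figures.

Vertical component: v_y = 73.3 sin 13.2° = 16.74 m/s.
For a projectile landing at launch height, time of flight is t = 2 v_y / g = 2 × 16.74 / 10 = 3.35 s.

3.35 s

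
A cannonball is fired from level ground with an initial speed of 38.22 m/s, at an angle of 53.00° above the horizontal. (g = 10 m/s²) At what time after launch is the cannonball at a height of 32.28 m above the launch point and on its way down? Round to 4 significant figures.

v_y0 = 38.22 sin 53.00° = 30.524 m/s.
Set y = v_y0 t − ½ g t² = 32.28: 5.000 t² − 30.524 t + 32.28 = 0.
t = [30.524 ± √(931.71 − 645.60)] / 10 = (30.524 ± 16.915) / 10, giving t = 1.361 s or t = 4.744 s.
On the way down corresponds to the larger root: t = 4.744 s.

4.744 s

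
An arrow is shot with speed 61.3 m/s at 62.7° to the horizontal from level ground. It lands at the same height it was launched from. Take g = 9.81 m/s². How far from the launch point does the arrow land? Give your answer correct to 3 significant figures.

312 m

Components: v_x = 61.3 cos 62.7° = 28.12 m/s, v_y = 61.3 sin 62.7° = 54.47 m/s.
Time of flight (same landing height): t = 2 v_y / g = 2 × 54.47 / 9.81 = 11.10 s.
Range: R = v_x · t = 28.12 × 11.10 = 312 m.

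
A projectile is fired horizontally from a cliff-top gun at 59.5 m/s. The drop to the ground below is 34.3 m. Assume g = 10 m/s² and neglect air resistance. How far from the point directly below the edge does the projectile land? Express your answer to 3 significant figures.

Initial vertical velocity is zero, so the fall time comes from h = ½ g t²: t = √(2 × 34.3 / 10) = 2.619 s.
Horizontal motion is uniform at 59.5 m/s, so x = 59.5 × 2.619 = 156 m.

156 m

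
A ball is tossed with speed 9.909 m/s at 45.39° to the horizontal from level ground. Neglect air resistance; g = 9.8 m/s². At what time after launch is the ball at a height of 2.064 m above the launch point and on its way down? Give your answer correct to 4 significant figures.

v_y0 = 9.909 sin 45.39° = 7.0543 m/s.
Set y = v_y0 t − ½ g t² = 2.064: 4.900 t² − 7.0543 t + 2.064 = 0.
t = [7.0543 ± √(49.763 − 40.454)] / 9.8 = (7.0543 ± 3.0511) / 9.8, giving t = 0.4085 s or t = 1.031 s.
On the way down corresponds to the larger root: t = 1.031 s.

1.031 s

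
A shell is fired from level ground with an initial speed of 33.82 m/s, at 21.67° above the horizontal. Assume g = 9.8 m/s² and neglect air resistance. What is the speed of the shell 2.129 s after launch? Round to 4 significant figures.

v_x = 33.82 cos 21.67° = 31.430 m/s (constant).
v_y(t) = 33.82 sin 21.67° − g t = 12.488 − 9.8 × 2.129 = -8.3762 m/s.
Speed = √(v_x² + v_y²) = √(987.84 + 70.161) = 32.53 m/s.

32.53 m/s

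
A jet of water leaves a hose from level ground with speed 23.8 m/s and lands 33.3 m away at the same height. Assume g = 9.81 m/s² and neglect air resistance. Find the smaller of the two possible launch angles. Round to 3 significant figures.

Level-ground range: R = v₀² sin(2θ)/g ⇒ sin 2θ = R g / v₀² = 33.3×9.81/23.8² = 0.5767.
2θ = arcsin(0.5767) = 35.22° or 180° − 35.22° = 144.78°.
So θ = 17.6° or θ = 72.4°.

17.6°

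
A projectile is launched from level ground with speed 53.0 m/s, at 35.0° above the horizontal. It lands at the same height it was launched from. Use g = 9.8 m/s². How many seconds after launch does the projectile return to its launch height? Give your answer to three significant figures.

6.20 s

Vertical component: v_y = 53.0 sin 35.0° = 30.40 m/s.
For a projectile landing at launch height, time of flight is t = 2 v_y / g = 2 × 30.40 / 9.8 = 6.20 s.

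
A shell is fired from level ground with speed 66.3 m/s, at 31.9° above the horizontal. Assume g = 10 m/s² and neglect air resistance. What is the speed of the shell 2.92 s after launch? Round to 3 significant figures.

v_x = 66.3 cos 31.9° = 56.29 m/s (constant).
v_y(t) = 66.3 sin 31.9° − g t = 35.04 − 10 × 2.92 = 5.840 m/s.
Speed = √(v_x² + v_y²) = √(3169 + 34.11) = 56.6 m/s.

56.6 m/s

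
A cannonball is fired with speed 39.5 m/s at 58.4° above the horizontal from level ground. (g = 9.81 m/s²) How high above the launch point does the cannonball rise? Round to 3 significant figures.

Vertical component of launch velocity: v_y = 39.5 sin 58.4° = 33.64 m/s.
At the highest point the vertical velocity is zero, so v_y² = 2 g h_max.
h_max = (33.64)² / (2 × 9.81) = 1132 / 19.62 = 57.7 m.

57.7 m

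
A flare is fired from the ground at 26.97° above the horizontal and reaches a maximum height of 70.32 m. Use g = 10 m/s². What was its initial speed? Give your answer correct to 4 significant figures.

At maximum height v_y = 0, so (v₀ sin θ)² = 2 g H.
v₀ sin 26.97° = √(2 × 10 × 70.32) = 37.502 m/s.
v₀ = 37.502 / sin 26.97° = 37.502 / 0.4535 = 82.69 m/s.

82.69 m/s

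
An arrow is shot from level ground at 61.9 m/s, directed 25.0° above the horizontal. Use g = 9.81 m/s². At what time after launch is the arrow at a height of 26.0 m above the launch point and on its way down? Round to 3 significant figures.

v_y0 = 61.9 sin 25.0° = 26.16 m/s.
Set y = v_y0 t − ½ g t² = 26.0: 4.905 t² − 26.16 t + 26.0 = 0.
t = [26.16 ± √(684.3 − 510.1)] / 9.81 = (26.16 ± 13.20) / 9.81, giving t = 1.32 s or t = 4.01 s.
On the way down corresponds to the larger root: t = 4.01 s.

4.01 s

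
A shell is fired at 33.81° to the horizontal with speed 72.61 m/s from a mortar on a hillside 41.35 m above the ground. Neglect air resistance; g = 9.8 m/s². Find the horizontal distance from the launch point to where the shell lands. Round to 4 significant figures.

Components: v_x = 72.61 cos 33.81° = 60.331 m/s, v_y = 72.61 sin 33.81° = 40.403 m/s.
Vertical: 0 = 41.35 + 40.403 t − ½(9.8) t² ⇒ 4.900 t² − 40.403 t − 41.35 = 0.
t = [40.403 + √(1632.4 + 810.46)] / 9.800 = 9.1662 s.
Horizontal: R = v_x · t = 60.331 × 9.1662 = 553.0 m.

553.0 m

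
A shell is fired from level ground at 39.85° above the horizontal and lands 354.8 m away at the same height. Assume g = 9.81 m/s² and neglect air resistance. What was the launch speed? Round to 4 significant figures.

59.48 m/s

On level ground, R = v₀² sin(2θ) / g, so v₀ = √(R g / sin 2θ).
sin(2 × 39.85°) = 0.9839.
v₀ = √(354.8 × 9.81 / 0.9839) = √3537.5 = 59.48 m/s.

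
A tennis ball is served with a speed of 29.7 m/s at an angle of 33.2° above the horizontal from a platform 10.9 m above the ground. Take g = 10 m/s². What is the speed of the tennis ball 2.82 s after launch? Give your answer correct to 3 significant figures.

v_x = 29.7 cos 33.2° = 24.85 m/s (constant).
v_y(t) = 29.7 sin 33.2° − g t = 16.26 − 10 × 2.82 = -11.94 m/s.
Speed = √(v_x² + v_y²) = √(617.5 + 142.6) = 27.6 m/s.

27.6 m/s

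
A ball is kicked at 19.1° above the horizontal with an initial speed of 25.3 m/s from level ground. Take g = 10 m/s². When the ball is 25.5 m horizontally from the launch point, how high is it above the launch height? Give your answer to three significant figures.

v_x = 25.3 cos 19.1° = 23.91 m/s, v_y0 = 25.3 sin 19.1° = 8.279 m/s.
Time to reach x = 25.5 m: t = x / v_x = 25.5 / 23.91 = 1.066 s.
y = v_y0 t − ½ g t² = 8.279×1.066 − 5.000×1.066² = 3.14 m.

3.14 m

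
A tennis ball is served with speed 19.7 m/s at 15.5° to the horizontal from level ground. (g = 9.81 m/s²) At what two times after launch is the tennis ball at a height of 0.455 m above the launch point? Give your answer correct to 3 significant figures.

0.0948 s and 0.979 s

v_y0 = 19.7 sin 15.5° = 5.265 m/s.
Set y = v_y0 t − ½ g t² = 0.455: 4.905 t² − 5.265 t + 0.455 = 0.
t = [5.265 ± √(27.72 − 8.927)] / 9.81 = (5.265 ± 4.335) / 9.81, giving t = 0.0948 s or t = 0.979 s.
So the tennis ball is at 0.455 m at t = 0.0948 s (rising) and t = 0.979 s (falling).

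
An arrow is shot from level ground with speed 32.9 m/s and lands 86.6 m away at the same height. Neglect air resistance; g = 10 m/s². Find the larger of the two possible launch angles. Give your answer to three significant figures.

Level-ground range: R = v₀² sin(2θ)/g ⇒ sin 2θ = R g / v₀² = 86.6×10/32.9² = 0.8001.
2θ = arcsin(0.8001) = 53.14° or 180° − 53.14° = 126.86°.
So θ = 26.6° or θ = 63.4°.

63.4°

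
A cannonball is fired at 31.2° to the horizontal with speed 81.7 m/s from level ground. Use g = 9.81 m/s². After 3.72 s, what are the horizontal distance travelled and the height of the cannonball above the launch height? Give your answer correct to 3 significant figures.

x = 260 m, y = 89.6 m

v_x = 81.7 cos 31.2° = 69.88 m/s; v_y0 = 81.7 sin 31.2° = 42.32 m/s.
x = v_x t = 69.88 × 3.72 = 260 m.
y = v_y0 t − ½ g t² = 42.32×3.72 − 4.905×3.72² = 89.6 m.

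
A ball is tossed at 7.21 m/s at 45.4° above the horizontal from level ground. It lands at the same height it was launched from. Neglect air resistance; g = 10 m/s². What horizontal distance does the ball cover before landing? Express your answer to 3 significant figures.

5.20 m

Components: v_x = 7.21 cos 45.4° = 5.063 m/s, v_y = 7.21 sin 45.4° = 5.134 m/s.
Time of flight (same landing height): t = 2 v_y / g = 2 × 5.134 / 10 = 1.027 s.
Range: R = v_x · t = 5.063 × 1.027 = 5.20 m.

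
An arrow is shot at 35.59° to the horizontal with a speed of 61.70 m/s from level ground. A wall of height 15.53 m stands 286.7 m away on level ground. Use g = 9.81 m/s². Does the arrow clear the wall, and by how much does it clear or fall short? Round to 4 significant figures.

Yes — it clears the wall by 29.50 m.

v_x = 61.70 cos 35.59° = 50.175 m/s; v_y0 = 61.70 sin 35.59° = 35.908 m/s.
Time to reach the wall: t = 286.7 / 50.175 = 5.7140 s.
Height at that point: y = 35.908×5.7140 − 4.905×5.7140² = 45.031 m.
That is 45.031 − 15.53 = 29.50 m above the top of the wall, so the arrow clears it.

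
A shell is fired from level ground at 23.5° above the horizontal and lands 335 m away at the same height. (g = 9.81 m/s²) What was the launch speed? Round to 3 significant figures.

67.0 m/s

On level ground, R = v₀² sin(2θ) / g, so v₀ = √(R g / sin 2θ).
sin(2 × 23.5°) = 0.7314.
v₀ = √(335 × 9.81 / 0.7314) = √4493 = 67.0 m/s.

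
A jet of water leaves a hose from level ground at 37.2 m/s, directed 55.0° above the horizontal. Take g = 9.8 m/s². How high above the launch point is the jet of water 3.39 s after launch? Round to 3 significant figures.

v_y0 = 37.2 sin 55.0° = 30.47 m/s.
y(t) = v_y0 t − ½ g t² = 30.47×3.39 − 4.900×3.39² = 47.0 m.

47.0 m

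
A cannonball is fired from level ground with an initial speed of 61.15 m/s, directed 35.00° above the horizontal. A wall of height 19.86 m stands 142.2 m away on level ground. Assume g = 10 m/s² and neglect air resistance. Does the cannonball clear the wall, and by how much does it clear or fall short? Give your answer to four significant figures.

Yes — it clears the wall by 39.41 m.

v_x = 61.15 cos 35.00° = 50.091 m/s; v_y0 = 61.15 sin 35.00° = 35.074 m/s.
Time to reach the wall: t = 142.2 / 50.091 = 2.8388 s.
Height at that point: y = 35.074×2.8388 − 5.000×2.8388² = 59.274 m.
That is 59.274 − 19.86 = 39.41 m above the top of the wall, so the cannonball clears it.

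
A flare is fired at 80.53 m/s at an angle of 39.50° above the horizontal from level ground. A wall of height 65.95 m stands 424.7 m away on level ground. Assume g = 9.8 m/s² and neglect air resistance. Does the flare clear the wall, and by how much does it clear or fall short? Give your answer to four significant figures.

Yes — it clears the wall by 55.25 m.

v_x = 80.53 cos 39.50° = 62.139 m/s; v_y0 = 80.53 sin 39.50° = 51.223 m/s.
Time to reach the wall: t = 424.7 / 62.139 = 6.8347 s.
Height at that point: y = 51.223×6.8347 − 4.900×6.8347² = 121.20 m.
That is 121.20 − 65.95 = 55.25 m above the top of the wall, so the flare clears it.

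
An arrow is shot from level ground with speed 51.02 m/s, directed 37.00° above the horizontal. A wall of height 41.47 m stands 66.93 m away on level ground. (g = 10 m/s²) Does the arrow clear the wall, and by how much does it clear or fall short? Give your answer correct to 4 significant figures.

v_x = 51.02 cos 37.00° = 40.746 m/s; v_y0 = 51.02 sin 37.00° = 30.705 m/s.
Time to reach the wall: t = 66.93 / 40.746 = 1.6426 s.
Height at that point: y = 30.705×1.6426 − 5.000×1.6426² = 36.945 m.
That is 41.47 − 36.945 = 4.525 m below the top of the wall, so the arrow does not clear it.

No — it falls 4.525 m short of clearing the wall.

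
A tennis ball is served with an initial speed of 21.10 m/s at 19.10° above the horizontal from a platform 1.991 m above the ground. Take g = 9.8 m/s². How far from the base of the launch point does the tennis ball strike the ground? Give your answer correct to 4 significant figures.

32.99 m

Components: v_x = 21.10 cos 19.10° = 19.938 m/s, v_y = 21.10 sin 19.10° = 6.9043 m/s.
Vertical: 0 = 1.991 + 6.9043 t − ½(9.8) t² ⇒ 4.900 t² − 6.9043 t − 1.991 = 0.
t = [6.9043 + √(47.669 + 39.024)] / 9.800 = 1.6546 s.
Horizontal: R = v_x · t = 19.938 × 1.6546 = 32.99 m.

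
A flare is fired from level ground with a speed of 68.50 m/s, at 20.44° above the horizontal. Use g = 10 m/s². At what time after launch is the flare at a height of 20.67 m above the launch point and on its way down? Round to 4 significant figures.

3.653 s

v_y0 = 68.50 sin 20.44° = 23.922 m/s.
Set y = v_y0 t − ½ g t² = 20.67: 5.000 t² − 23.922 t + 20.67 = 0.
t = [23.922 ± √(572.26 − 413.40)] / 10 = (23.922 ± 12.604) / 10, giving t = 1.132 s or t = 3.653 s.
On the way down corresponds to the larger root: t = 3.653 s.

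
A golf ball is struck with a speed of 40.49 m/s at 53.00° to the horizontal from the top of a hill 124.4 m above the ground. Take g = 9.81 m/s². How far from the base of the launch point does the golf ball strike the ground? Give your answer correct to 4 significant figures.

Components: v_x = 40.49 cos 53.00° = 24.367 m/s, v_y = 40.49 sin 53.00° = 32.337 m/s.
Vertical: 0 = 124.4 + 32.337 t − ½(9.81) t² ⇒ 4.905 t² − 32.337 t − 124.4 = 0.
t = [32.337 + √(1045.7 + 2440.7)] / 9.810 = 9.3153 s.
Horizontal: R = v_x · t = 24.367 × 9.3153 = 227.0 m.

227.0 m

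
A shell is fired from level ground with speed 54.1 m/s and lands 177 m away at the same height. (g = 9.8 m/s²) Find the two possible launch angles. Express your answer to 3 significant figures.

18.2° and 71.8°

Level-ground range: R = v₀² sin(2θ)/g ⇒ sin 2θ = R g / v₀² = 177×9.8/54.1² = 0.5927.
2θ = arcsin(0.5927) = 36.35° or 180° − 36.35° = 143.65°.
So θ = 18.2° or θ = 71.8°.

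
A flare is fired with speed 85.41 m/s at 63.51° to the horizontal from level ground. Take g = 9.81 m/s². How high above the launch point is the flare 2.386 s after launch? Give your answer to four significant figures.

154.5 m

v_y0 = 85.41 sin 63.51° = 76.443 m/s.
y(t) = v_y0 t − ½ g t² = 76.443×2.386 − 4.905×2.386² = 154.5 m.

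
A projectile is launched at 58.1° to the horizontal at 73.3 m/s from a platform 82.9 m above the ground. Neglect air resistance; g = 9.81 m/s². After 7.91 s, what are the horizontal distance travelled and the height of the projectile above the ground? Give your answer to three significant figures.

x = 306 m, y = 268 m

v_x = 73.3 cos 58.1° = 38.73 m/s; v_y0 = 73.3 sin 58.1° = 62.23 m/s.
x = v_x t = 38.73 × 7.91 = 306 m.
y = 82.9 + v_y0 t − ½ g t² = 268 m.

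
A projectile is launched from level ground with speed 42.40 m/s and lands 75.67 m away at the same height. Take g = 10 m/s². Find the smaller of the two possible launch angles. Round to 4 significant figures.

12.45°

Level-ground range: R = v₀² sin(2θ)/g ⇒ sin 2θ = R g / v₀² = 75.67×10/42.40² = 0.4209.
2θ = arcsin(0.4209) = 24.891° or 180° − 24.891° = 155.109°.
So θ = 12.45° or θ = 77.55°.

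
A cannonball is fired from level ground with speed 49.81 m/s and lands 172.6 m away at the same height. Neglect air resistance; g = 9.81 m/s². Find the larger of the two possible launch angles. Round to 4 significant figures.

Level-ground range: R = v₀² sin(2θ)/g ⇒ sin 2θ = R g / v₀² = 172.6×9.81/49.81² = 0.6825.
2θ = arcsin(0.6825) = 43.039° or 180° − 43.039° = 136.961°.
So θ = 21.52° or θ = 68.48°.

68.48°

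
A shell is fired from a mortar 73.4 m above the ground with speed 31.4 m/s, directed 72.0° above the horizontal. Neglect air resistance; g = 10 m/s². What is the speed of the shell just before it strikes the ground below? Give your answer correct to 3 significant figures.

v_x = 31.4 cos 72.0° = 9.703 m/s is unchanged throughout.
For the vertical component, v_y² = v_y0² + 2 g h = (29.86)² + 2×10×73.4 = 2360, so |v_y| = 48.58 m/s.
Impact speed = √(v_x² + v_y²) = √(94.15 + 2360) = 49.5 m/s.

49.5 m/s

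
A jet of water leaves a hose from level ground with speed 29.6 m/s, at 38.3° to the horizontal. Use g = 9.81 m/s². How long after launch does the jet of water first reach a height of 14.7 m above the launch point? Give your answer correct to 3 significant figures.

1.16 s

v_y0 = 29.6 sin 38.3° = 18.35 m/s.
Set y = v_y0 t − ½ g t² = 14.7: 4.905 t² − 18.35 t + 14.7 = 0.
t = [18.35 ± √(336.7 − 288.4)] / 9.81 = (18.35 ± 6.950) / 9.81, giving t = 1.16 s or t = 2.58 s.
The jet of water is on the way up at the first time, so t = 1.16 s.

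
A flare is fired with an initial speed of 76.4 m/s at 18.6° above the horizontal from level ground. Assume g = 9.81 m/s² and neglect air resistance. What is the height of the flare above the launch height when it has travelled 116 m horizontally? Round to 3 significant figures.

v_x = 76.4 cos 18.6° = 72.41 m/s, v_y0 = 76.4 sin 18.6° = 24.37 m/s.
Time to reach x = 116 m: t = x / v_x = 116 / 72.41 = 1.602 s.
y = v_y0 t − ½ g t² = 24.37×1.602 − 4.905×1.602² = 26.5 m.

26.5 m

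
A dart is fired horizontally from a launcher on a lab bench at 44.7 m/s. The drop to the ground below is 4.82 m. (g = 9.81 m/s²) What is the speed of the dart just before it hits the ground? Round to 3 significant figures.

Fall time: t = √(2 × 4.82 / 9.81) = 0.9913 s.
At impact: v_x = 44.7 m/s (unchanged), v_y = g t = 9.81 × 0.9913 = 9.725 m/s.
Speed = √(v_x² + v_y²) = √(1998 + 94.58) = 45.7 m/s.

45.7 m/s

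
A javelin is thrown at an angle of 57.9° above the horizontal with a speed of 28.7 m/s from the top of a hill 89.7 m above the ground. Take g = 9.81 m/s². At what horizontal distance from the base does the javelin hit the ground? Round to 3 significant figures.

Components: v_x = 28.7 cos 57.9° = 15.25 m/s, v_y = 28.7 sin 57.9° = 24.31 m/s.
Vertical: 0 = 89.7 + 24.31 t − ½(9.81) t² ⇒ 4.905 t² − 24.31 t − 89.7 = 0.
t = [24.31 + √(591.0 + 1760)] / 9.810 = 7.421 s.
Horizontal: R = v_x · t = 15.25 × 7.421 = 113 m.

113 m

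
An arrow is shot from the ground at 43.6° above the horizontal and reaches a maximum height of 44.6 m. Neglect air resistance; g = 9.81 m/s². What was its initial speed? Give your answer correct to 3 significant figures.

42.9 m/s

At maximum height v_y = 0, so (v₀ sin θ)² = 2 g H.
v₀ sin 43.6° = √(2 × 9.81 × 44.6) = 29.58 m/s.
v₀ = 29.58 / sin 43.6° = 29.58 / 0.6896 = 42.9 m/s.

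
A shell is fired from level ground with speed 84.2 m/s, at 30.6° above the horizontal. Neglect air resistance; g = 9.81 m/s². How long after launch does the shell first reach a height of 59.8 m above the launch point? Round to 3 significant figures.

v_y0 = 84.2 sin 30.6° = 42.86 m/s.
Set y = v_y0 t − ½ g t² = 59.8: 4.905 t² − 42.86 t + 59.8 = 0.
t = [42.86 ± √(1837 − 1173)] / 9.81 = (42.86 ± 25.77) / 9.81, giving t = 1.74 s or t = 7.00 s.
The shell is on the way up at the first time, so t = 1.74 s.

1.74 s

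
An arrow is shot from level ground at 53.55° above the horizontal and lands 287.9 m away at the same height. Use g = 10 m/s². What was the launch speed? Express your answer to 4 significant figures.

On level ground, R = v₀² sin(2θ) / g, so v₀ = √(R g / sin 2θ).
sin(2 × 53.55°) = 0.9558.
v₀ = √(287.9 × 10 / 0.9558) = √3012.1 = 54.88 m/s.

54.88 m/s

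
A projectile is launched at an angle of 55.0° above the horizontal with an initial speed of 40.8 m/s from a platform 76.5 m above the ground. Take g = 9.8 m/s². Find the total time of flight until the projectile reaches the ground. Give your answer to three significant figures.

8.63 s

Vertical component: v_y = 40.8 sin 55.0° = 33.42 m/s.
Taking up as positive with launch at y = 76.5 m, landing at y = 0: 0 = 76.5 + 33.42 t − ½(9.8) t².
Solving 4.900 t² − 33.42 t − 76.5 = 0 gives t = [33.42 + √(33.42² + 4·4.900·76.5)] / 9.800 = 8.63 s.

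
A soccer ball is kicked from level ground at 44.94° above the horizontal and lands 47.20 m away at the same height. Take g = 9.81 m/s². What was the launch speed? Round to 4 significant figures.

21.52 m/s

On level ground, R = v₀² sin(2θ) / g, so v₀ = √(R g / sin 2θ).
sin(2 × 44.94°) = 1.0000.
v₀ = √(47.20 × 9.81 / 1.0000) = √463.03 = 21.52 m/s.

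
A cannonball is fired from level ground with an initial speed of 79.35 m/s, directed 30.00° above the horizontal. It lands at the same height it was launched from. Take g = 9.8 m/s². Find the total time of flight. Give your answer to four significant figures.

Vertical component: v_y = 79.35 sin 30.00° = 39.675 m/s.
For a projectile landing at launch height, time of flight is t = 2 v_y / g = 2 × 39.675 / 9.8 = 8.097 s.

8.097 s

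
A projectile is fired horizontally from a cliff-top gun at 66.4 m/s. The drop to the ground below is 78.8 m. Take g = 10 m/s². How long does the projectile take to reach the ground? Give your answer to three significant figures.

3.97 s

The horizontal speed doesn't affect the fall. With v_y0 = 0, h = ½ g t².
t = √(2 × 78.8 / 10) = √15.76 = 3.97 s.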